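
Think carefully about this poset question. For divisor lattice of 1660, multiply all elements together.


Divisors of 1660: [1, 2, 4, 5, 10, 20, 83, 166, 332, 415, 830, 1660]
Product = n^(d(n)/2) = 1660^(12/2)
Product = 20924183895616000000


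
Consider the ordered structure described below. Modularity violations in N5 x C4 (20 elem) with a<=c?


Modular law: if a <= c then a v (b ^ c) = (a v b) ^ c.
Check all triples (a,b,c) with a <= c among 20 elements.
  e.g. a=(a,0), b=(c,0), c=(b,0): lhs=(a,0) != rhs=(b,0)
  e.g. a=(a,0), b=(c,1), c=(b,0): lhs=(a,0) != rhs=(b,0)
Total violating triples: 40


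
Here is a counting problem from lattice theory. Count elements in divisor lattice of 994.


Divisors of 994: [1, 2, 7, 14, 71, 142, 497, 994]
Count: 8


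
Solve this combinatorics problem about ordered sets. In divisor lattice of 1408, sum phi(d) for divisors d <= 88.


Divisors of 1408 up to 88: [1, 2, 4, 8, 11, 16, 22, 32, 44, 64, 88]
phi values: [1, 1, 2, 4, 10, 8, 10, 16, 20, 32, 40]
Sum = 144


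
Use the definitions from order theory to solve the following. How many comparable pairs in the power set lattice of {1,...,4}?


A comparable pair {a,b} has a < b or b < a in the order.
Count unordered pairs where one element is strictly below the other.
Examples: {{},{1}}, {{},{2}}, {{},{3}}, {{},{4}}, ...
Total comparable pairs: 65


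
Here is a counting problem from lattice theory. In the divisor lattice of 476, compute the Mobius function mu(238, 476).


In a divisor lattice, mu(a,b) = mu(b/a) where mu is the classical Mobius function.
b/a = 476/238 = 2
Prime factorization of 2: primes [2]
2 is squarefree with 1 prime factor(s), so mu(2) = (-1)^1 = -1


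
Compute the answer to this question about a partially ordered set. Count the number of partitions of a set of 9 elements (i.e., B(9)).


B(n) = number of set partitions of an n-element set.
B(n) satisfies the recurrence: B(n+1) = sum_k C(n,k)*B(k).
B(9) = 21147


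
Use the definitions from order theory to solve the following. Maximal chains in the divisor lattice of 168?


A maximal chain goes from the minimum element to a maximal element via cover relations.
Counting all min-to-max paths in the cover graph.
Total maximal chains: 20


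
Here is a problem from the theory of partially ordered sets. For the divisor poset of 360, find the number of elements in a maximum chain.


A chain is a totally ordered subset; we count the number of elements in a maximum chain.
Compute, for each element x, the size of the longest chain ending at x:
  1: 1
  2: 2
  3: 2
  5: 2
  4: 3
  9: 3
  ...
A maximum chain: 1 < 2 < 4 < 8 < 24 < 72 < 360
Number of elements in the longest chain: 7


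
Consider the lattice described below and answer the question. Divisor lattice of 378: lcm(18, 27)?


Join=lcm.
gcd(18,27)=9
lcm=54


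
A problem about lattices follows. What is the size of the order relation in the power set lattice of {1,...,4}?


The order relation is {(a,b) : a <= b}, reflexive so it includes (a,a).
Examples: ({},{}), ({},{1,2}), ({},{1,2,3}), ({},{1,2,3,4}), ({},{1,2,4}), ...
Total ordered pairs: 81


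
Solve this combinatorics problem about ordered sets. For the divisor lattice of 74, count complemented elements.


An element a is complemented if some b has a meet b = bottom, a join b = top.
a is complemented iff gcd(a, n/a)=1, i.e. a is a unitary divisor of 74.
Complemented elements: 1, 2, 37, 74
Count: 4


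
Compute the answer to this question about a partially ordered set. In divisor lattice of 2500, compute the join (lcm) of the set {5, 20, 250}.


In a divisor lattice, join = lcm (least common multiple).
Compute lcm iteratively: start with first element, then lcm(current, next).
Elements: [5, 20, 250]
lcm(5,20) = 20
lcm(20,250) = 500
Final lcm = 500


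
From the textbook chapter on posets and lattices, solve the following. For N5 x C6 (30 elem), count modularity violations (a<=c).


Modular law: if a <= c then a v (b ^ c) = (a v b) ^ c.
Check all triples (a,b,c) with a <= c among 30 elements.
  e.g. a=(a,0), b=(c,0), c=(b,0): lhs=(a,0) != rhs=(b,0)
  e.g. a=(a,0), b=(c,1), c=(b,0): lhs=(a,0) != rhs=(b,0)
Total violating triples: 126


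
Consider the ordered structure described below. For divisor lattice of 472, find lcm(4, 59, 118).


In a divisor lattice, join = lcm (least common multiple).
Compute lcm iteratively: start with first element, then lcm(current, next).
Elements: [4, 59, 118]
lcm(4,59) = 236
lcm(236,118) = 236
Final lcm = 236


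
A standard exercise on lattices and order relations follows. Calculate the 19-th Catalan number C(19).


C(n) = C(2n, n) / (n+1).
C(38, 19) = 35345263800
C(19) = 35345263800 / 20 = 1767263190


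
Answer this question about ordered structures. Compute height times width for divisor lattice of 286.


Height = length of longest chain minus 1; width = size of largest antichain.
A maximum chain: 1 | 13 | 143 | 286  (height 3).
A maximum antichain: {2, 11, 13}  (width 3).
Product = 3 * 3 = 9


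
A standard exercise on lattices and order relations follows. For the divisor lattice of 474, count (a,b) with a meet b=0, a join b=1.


Complement pair (a,b): a meet b = bottom, a join b = top.
Here: gcd(a,b)=1 and lcm(a,b)=474, i.e. a*b=474 with a,b coprime.
Pairs found: (1,474), (2,237), (3,158), (6,79), ... (4 more)
Total ordered pairs: 8


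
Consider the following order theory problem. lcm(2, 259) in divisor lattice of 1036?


Join=lcm.
gcd(2,259)=1
lcm=518


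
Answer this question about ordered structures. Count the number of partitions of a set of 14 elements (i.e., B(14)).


B(n) = number of set partitions of an n-element set.
B(n) satisfies the recurrence: B(n+1) = sum_k C(n,k)*B(k).
B(14) = 190899322


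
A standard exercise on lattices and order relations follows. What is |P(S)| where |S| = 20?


Power set = 2^n.
2^20 = 1048576


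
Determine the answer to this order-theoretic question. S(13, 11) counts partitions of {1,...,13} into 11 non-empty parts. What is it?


S(n,k) = k*S(n-1,k) + S(n-1,k-1).
S(12,11) = 66, S(12,10) = 1705
S(13,11) = 11*66 + 1705 = 726 + 1705
S(13,11) = 2431


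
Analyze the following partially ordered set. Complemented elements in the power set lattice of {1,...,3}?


An element a is complemented if some b has a meet b = bottom, a join b = top.
every subset A has complement S\A, so all elements are complemented.
Complemented elements: {}, {1}, {2}, {3}, {1,2}, {1,3}, ... (2 more)
Count: 8


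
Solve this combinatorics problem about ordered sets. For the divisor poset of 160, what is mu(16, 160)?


In a divisor lattice, mu(a,b) = mu(b/a) where mu is the classical Mobius function.
b/a = 160/16 = 10
Prime factorization of 10: primes [2, 5]
10 is squarefree with 2 prime factor(s), so mu(10) = (-1)^2 = 1


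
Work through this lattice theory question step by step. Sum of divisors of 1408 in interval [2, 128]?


Interval [2,128] in divisors of 1408: [2, 4, 8, 16, 32, 64, 128]
Sum = 254


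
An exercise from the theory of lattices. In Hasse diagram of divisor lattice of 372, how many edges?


A cover relation a -< b holds when a < b with no c strictly between.
Cover relations:
  1 -< 2
  1 -< 3
  1 -< 31
  2 -< 4
  2 -< 6
  2 -< 62
  3 -< 6
  3 -< 93
  ...12 more
Total: 20


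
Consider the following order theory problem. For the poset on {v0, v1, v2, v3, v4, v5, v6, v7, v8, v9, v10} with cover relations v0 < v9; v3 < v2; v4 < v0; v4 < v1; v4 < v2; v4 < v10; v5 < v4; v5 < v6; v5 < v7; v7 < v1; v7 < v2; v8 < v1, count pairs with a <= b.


The order relation is {(a,b) : a <= b}, reflexive so it includes (a,a).
Examples: (v0,v0), (v0,v9), (v1,v1), (v10,v10), (v2,v2), ...
Total ordered pairs: 29


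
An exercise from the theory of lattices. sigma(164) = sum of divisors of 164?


sigma(n) = sum of divisors.
Divisors of 164: [1, 2, 4, 41, 82, 164]
Sum = 294


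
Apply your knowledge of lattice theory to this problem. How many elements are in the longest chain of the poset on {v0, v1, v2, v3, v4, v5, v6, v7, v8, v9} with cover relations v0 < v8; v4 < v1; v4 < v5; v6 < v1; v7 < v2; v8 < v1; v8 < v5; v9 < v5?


A chain is a totally ordered subset; we count the number of elements in a maximum chain.
Compute, for each element x, the size of the longest chain ending at x:
  v0: 1
  v3: 1
  v4: 1
  v6: 1
  v7: 1
  v9: 1
  ...
A maximum chain: v0 < v8 < v1
Number of elements in the longest chain: 3


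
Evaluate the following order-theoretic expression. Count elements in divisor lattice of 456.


Divisors of 456: [1, 2, 3, 4, 6, 8, 12, 19, 24, 38, 57, 76, 114, 152, 228, 456]
Count: 16


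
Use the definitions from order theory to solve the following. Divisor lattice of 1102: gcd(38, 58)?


Meet=gcd.
gcd(38,58)=2


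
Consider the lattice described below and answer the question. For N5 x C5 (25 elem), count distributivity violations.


Distributive law: a ^ (b v c) = (a ^ b) v (a ^ c).
Check all 25^3 = 15625 ordered triples (a,b,c).
  e.g. a=(b,0), b=(a,0), c=(c,0): lhs=(b,0) != rhs=(a,0)
  e.g. a=(b,0), b=(a,0), c=(c,1): lhs=(b,0) != rhs=(a,0)
Total violating triples: 250


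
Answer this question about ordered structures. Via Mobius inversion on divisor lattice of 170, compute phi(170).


phi(n) = n * prod_{p|n} (1 - 1/p).
Prime divisors of 170: [2, 5, 17]
phi(170) = 170 * (1 - 1/2) * (1 - 1/5) * (1 - 1/17)
phi(170) = 64


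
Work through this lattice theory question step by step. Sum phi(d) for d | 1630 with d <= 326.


Divisors of 1630 up to 326: [1, 2, 5, 10, 163, 326]
phi values: [1, 1, 4, 4, 162, 162]
Sum = 334


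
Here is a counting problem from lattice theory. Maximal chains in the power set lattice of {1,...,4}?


A maximal chain goes from the minimum element to a maximal element via cover relations.
Counting all min-to-max paths in the cover graph.
Total maximal chains: 24


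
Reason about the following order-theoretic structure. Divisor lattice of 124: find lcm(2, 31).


In a divisor lattice, join = lcm (least common multiple).
gcd(2,31) = 1
lcm(2,31) = 2*31/gcd = 62/1 = 62


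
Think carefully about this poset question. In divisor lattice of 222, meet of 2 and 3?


In a divisor lattice, meet = gcd (greatest common divisor).
By Euclidean algorithm or factoring: gcd(2,3) = 1


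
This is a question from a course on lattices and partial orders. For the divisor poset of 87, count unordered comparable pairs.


A comparable pair {a,b} has a < b or b < a in the order.
Count unordered pairs where one element is strictly below the other.
Examples: {1,3}, {1,29}, {1,87}, {3,87}, ...
Total comparable pairs: 5


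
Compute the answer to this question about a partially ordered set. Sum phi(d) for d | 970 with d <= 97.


Divisors of 970 up to 97: [1, 2, 5, 10, 97]
phi values: [1, 1, 4, 4, 96]
Sum = 106


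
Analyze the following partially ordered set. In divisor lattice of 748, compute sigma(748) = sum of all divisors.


sigma(n) = sum of divisors.
Divisors of 748: [1, 2, 4, 11, 17, 22, 34, 44, 68, 187, 374, 748]
Sum = 1512


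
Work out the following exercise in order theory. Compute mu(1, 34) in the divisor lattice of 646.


In a divisor lattice, mu(a,b) = mu(b/a) where mu is the classical Mobius function.
b/a = 34/1 = 34
Prime factorization of 34: primes [2, 17]
34 is squarefree with 2 prime factor(s), so mu(34) = (-1)^2 = 1


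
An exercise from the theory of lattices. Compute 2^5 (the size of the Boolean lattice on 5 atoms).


Power set = 2^n.
2^5 = 32


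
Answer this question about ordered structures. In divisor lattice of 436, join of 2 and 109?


In a divisor lattice, join = lcm (least common multiple).
gcd(2,109) = 1
lcm(2,109) = 2*109/gcd = 218/1 = 218


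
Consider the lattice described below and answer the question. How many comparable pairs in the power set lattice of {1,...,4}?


A comparable pair {a,b} has a < b or b < a in the order.
Count unordered pairs where one element is strictly below the other.
Examples: {{},{1}}, {{},{2}}, {{},{3}}, {{},{4}}, ...
Total comparable pairs: 65


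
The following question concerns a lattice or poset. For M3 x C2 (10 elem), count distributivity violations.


Distributive law: a ^ (b v c) = (a ^ b) v (a ^ c).
Check all 10^3 = 1000 ordered triples (a,b,c).
  e.g. a=(a1,0), b=(a2,0), c=(a3,0): lhs=(a1,0) != rhs=(0,0)
  e.g. a=(a1,0), b=(a2,0), c=(a3,1): lhs=(a1,0) != rhs=(0,0)
Total violating triples: 48


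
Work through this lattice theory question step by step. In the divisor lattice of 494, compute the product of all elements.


Divisors of 494: [1, 2, 13, 19, 26, 38, 247, 494]
Product = n^(d(n)/2) = 494^(8/2)
Product = 59553569296


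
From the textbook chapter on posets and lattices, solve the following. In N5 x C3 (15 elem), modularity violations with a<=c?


Modular law: if a <= c then a v (b ^ c) = (a v b) ^ c.
Check all triples (a,b,c) with a <= c among 15 elements.
  e.g. a=(a,0), b=(c,0), c=(b,0): lhs=(a,0) != rhs=(b,0)
  e.g. a=(a,0), b=(c,1), c=(b,0): lhs=(a,0) != rhs=(b,0)
Total violating triples: 18


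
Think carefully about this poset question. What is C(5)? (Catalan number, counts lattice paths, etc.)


C(n) = C(2n, n) / (n+1).
C(10, 5) = 252
C(5) = 252 / 6 = 42


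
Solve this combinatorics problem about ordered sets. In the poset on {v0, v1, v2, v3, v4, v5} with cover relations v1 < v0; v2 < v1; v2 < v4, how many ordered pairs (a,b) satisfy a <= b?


The order relation is {(a,b) : a <= b}, reflexive so it includes (a,a).
Examples: (v0,v0), (v1,v0), (v1,v1), (v2,v0), (v2,v1), ...
Total ordered pairs: 10


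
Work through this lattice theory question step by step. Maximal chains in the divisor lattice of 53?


A maximal chain goes from the minimum element to a maximal element via cover relations.
Counting all min-to-max paths in the cover graph.
Total maximal chains: 1


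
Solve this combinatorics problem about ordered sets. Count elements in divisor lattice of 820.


Divisors of 820: [1, 2, 4, 5, 10, 20, 41, 82, 164, 205, 410, 820]
Count: 12


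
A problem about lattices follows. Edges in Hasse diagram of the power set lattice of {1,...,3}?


A cover relation a -< b holds when a < b with no c strictly between.
Cover relations:
  {} -< {1}
  {} -< {2}
  {} -< {3}
  {1} -< {1,2}
  {1} -< {1,3}
  {2} -< {1,2}
  {2} -< {2,3}
  {3} -< {1,3}
  ...4 more
Total: 12


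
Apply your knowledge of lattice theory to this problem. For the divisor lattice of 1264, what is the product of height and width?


Height = length of longest chain minus 1; width = size of largest antichain.
A maximum chain: 1 | 79 | 158 | 316 | 632 | 1264  (height 5).
A maximum antichain: {2, 79}  (width 2).
Product = 5 * 2 = 10


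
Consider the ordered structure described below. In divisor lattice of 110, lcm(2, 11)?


Join=lcm.
gcd(2,11)=1
lcm=22


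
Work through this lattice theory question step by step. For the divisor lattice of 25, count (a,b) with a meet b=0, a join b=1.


Complement pair (a,b): a meet b = bottom, a join b = top.
Here: gcd(a,b)=1 and lcm(a,b)=25, i.e. a*b=25 with a,b coprime.
Pairs found: (1,25), (25,1)
Total ordered pairs: 2


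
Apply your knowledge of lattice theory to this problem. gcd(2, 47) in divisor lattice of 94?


Meet=gcd.
gcd(2,47)=1


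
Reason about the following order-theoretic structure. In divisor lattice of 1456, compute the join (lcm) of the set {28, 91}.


In a divisor lattice, join = lcm (least common multiple).
Compute lcm iteratively: start with first element, then lcm(current, next).
Elements: [28, 91]
lcm(28,91) = 364
Final lcm = 364


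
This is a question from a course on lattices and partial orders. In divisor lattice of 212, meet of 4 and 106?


In a divisor lattice, meet = gcd (greatest common divisor).
By Euclidean algorithm or factoring: gcd(4,106) = 2


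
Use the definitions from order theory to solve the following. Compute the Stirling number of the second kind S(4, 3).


S(n,k) = k*S(n-1,k) + S(n-1,k-1).
S(3,3) = 1, S(3,2) = 3
S(4,3) = 3*1 + 3 = 3 + 3
S(4,3) = 6


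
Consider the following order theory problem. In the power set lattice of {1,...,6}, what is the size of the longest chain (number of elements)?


A chain is a totally ordered subset; we count the number of elements in a maximum chain.
Compute, for each element x, the size of the longest chain ending at x:
  {}: 1
  {1}: 2
  {2}: 2
  {3}: 2
  {4}: 2
  {5}: 2
  ...
A maximum chain: {} < {1} < {1,2} < {1,2,3} < {1,2,3,4} < {1,2,3,4,5} < {1,2,3,4,5,6}
Number of elements in the longest chain: 7


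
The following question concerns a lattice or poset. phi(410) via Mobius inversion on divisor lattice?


phi(n) = n * prod_{p|n} (1 - 1/p).
Prime divisors of 410: [2, 5, 41]
phi(410) = 410 * (1 - 1/2) * (1 - 1/5) * (1 - 1/41)
phi(410) = 160


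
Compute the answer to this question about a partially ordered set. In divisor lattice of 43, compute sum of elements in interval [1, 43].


Interval [1,43] in divisors of 43: [1, 43]
Sum = 44


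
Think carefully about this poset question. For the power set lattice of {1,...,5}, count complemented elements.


An element a is complemented if some b has a meet b = bottom, a join b = top.
every subset A has complement S\A, so all elements are complemented.
Complemented elements: {}, {1}, {2}, {3}, {4}, {5}, ... (26 more)
Count: 32


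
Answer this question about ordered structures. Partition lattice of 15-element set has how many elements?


B(n) = number of set partitions of an n-element set.
B(n) satisfies the recurrence: B(n+1) = sum_k C(n,k)*B(k).
B(15) = 1382958545


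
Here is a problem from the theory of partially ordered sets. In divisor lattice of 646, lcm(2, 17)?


Join=lcm.
gcd(2,17)=1
lcm=34


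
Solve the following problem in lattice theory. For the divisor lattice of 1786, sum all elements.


sigma(n) = sum of divisors.
Divisors of 1786: [1, 2, 19, 38, 47, 94, 893, 1786]
Sum = 2880


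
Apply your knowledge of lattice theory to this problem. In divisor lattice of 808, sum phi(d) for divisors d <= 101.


Divisors of 808 up to 101: [1, 2, 4, 8, 101]
phi values: [1, 1, 2, 4, 100]
Sum = 108


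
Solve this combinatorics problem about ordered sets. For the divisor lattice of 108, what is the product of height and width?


Height = length of longest chain minus 1; width = size of largest antichain.
A maximum chain: 1 | 3 | 9 | 27 | 54 | 108  (height 5).
A maximum antichain: {4, 6, 9}  (width 3).
Product = 5 * 3 = 15


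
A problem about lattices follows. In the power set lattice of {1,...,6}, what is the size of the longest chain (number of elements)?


A chain is a totally ordered subset; we count the number of elements in a maximum chain.
Compute, for each element x, the size of the longest chain ending at x:
  {}: 1
  {1}: 2
  {2}: 2
  {3}: 2
  {4}: 2
  {5}: 2
  ...
A maximum chain: {} < {1} < {1,2} < {1,2,3} < {1,2,3,4} < {1,2,3,4,5} < {1,2,3,4,5,6}
Number of elements in the longest chain: 7


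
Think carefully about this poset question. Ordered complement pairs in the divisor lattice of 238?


Complement pair (a,b): a meet b = bottom, a join b = top.
Here: gcd(a,b)=1 and lcm(a,b)=238, i.e. a*b=238 with a,b coprime.
Pairs found: (1,238), (2,119), (7,34), (14,17), ... (4 more)
Total ordered pairs: 8


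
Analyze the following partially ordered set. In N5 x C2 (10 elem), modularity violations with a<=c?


Modular law: if a <= c then a v (b ^ c) = (a v b) ^ c.
Check all triples (a,b,c) with a <= c among 10 elements.
  e.g. a=(a,0), b=(c,0), c=(b,0): lhs=(a,0) != rhs=(b,0)
  e.g. a=(a,0), b=(c,1), c=(b,0): lhs=(a,0) != rhs=(b,0)
Total violating triples: 6


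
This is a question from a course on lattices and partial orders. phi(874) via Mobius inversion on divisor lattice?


phi(n) = n * prod_{p|n} (1 - 1/p).
Prime divisors of 874: [2, 19, 23]
phi(874) = 874 * (1 - 1/2) * (1 - 1/19) * (1 - 1/23)
phi(874) = 396


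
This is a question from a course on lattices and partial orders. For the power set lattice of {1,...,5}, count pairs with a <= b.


The order relation is {(a,b) : a <= b}, reflexive so it includes (a,a).
Examples: ({},{}), ({},{1,2}), ({},{1,2,3}), ({},{1,2,3,4}), ({},{1,2,3,4,5}), ...
Total ordered pairs: 243


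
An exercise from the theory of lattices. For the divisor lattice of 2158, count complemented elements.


An element a is complemented if some b has a meet b = bottom, a join b = top.
a is complemented iff gcd(a, n/a)=1, i.e. a is a unitary divisor of 2158.
Complemented elements: 1, 2, 13, 26, 83, 166, ... (2 more)
Count: 8


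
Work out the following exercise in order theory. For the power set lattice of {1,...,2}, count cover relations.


A cover relation a -< b holds when a < b with no c strictly between.
Cover relations:
  {} -< {1}
  {} -< {2}
  {1} -< {1,2}
  {2} -< {1,2}
Total: 4


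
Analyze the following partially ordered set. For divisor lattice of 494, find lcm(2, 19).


In a divisor lattice, join = lcm (least common multiple).
Compute lcm iteratively: start with first element, then lcm(current, next).
Elements: [2, 19]
lcm(2,19) = 38
Final lcm = 38


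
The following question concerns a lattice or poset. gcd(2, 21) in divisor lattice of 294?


Meet=gcd.
gcd(2,21)=1


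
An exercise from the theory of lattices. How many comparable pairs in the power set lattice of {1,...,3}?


A comparable pair {a,b} has a < b or b < a in the order.
Count unordered pairs where one element is strictly below the other.
Examples: {{},{1}}, {{},{2}}, {{},{3}}, {{},{1,2}}, ...
Total comparable pairs: 19


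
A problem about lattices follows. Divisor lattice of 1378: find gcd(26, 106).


In a divisor lattice, meet = gcd (greatest common divisor).
By Euclidean algorithm or factoring: gcd(26,106) = 2


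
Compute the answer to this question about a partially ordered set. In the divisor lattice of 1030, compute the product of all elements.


Divisors of 1030: [1, 2, 5, 10, 103, 206, 515, 1030]
Product = n^(d(n)/2) = 1030^(8/2)
Product = 1125508810000


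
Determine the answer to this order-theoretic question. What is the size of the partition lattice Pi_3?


B(n) = number of set partitions of an n-element set.
B(n) satisfies the recurrence: B(n+1) = sum_k C(n,k)*B(k).
B(3) = 5


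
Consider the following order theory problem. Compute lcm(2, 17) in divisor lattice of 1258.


In a divisor lattice, join = lcm (least common multiple).
gcd(2,17) = 1
lcm(2,17) = 2*17/gcd = 34/1 = 34


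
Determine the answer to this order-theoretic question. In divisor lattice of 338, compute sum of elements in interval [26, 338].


Interval [26,338] in divisors of 338: [26, 338]
Sum = 364


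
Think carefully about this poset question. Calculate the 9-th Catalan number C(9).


C(n) = C(2n, n) / (n+1).
C(18, 9) = 48620
C(9) = 48620 / 10 = 4862


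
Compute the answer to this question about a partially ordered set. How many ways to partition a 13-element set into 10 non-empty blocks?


S(n,k) = k*S(n-1,k) + S(n-1,k-1).
S(12,10) = 1705, S(12,9) = 22275
S(13,10) = 10*1705 + 22275 = 17050 + 22275
S(13,10) = 39325


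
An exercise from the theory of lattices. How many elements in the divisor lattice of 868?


Divisors of 868: [1, 2, 4, 7, 14, 28, 31, 62, 124, 217, 434, 868]
Count: 12


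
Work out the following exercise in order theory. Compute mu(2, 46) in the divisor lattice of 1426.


In a divisor lattice, mu(a,b) = mu(b/a) where mu is the classical Mobius function.
b/a = 46/2 = 23
Prime factorization of 23: primes [23]
23 is squarefree with 1 prime factor(s), so mu(23) = (-1)^1 = -1


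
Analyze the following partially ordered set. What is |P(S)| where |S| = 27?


Power set = 2^n.
2^27 = 134217728


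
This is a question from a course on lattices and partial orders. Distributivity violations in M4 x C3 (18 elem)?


Distributive law: a ^ (b v c) = (a ^ b) v (a ^ c).
Check all 18^3 = 5832 ordered triples (a,b,c).
  e.g. a=(a1,0), b=(a2,0), c=(a3,0): lhs=(a1,0) != rhs=(0,0)
  e.g. a=(a1,0), b=(a2,0), c=(a3,1): lhs=(a1,0) != rhs=(0,0)
Total violating triples: 648


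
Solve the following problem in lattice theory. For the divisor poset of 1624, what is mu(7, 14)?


In a divisor lattice, mu(a,b) = mu(b/a) where mu is the classical Mobius function.
b/a = 14/7 = 2
Prime factorization of 2: primes [2]
2 is squarefree with 1 prime factor(s), so mu(2) = (-1)^1 = -1


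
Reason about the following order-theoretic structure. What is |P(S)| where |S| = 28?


Power set = 2^n.
2^28 = 268435456


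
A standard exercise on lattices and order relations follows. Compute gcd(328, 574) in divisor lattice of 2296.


In a divisor lattice, meet = gcd (greatest common divisor).
By Euclidean algorithm or factoring: gcd(328,574) = 82


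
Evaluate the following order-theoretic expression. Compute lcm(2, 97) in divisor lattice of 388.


In a divisor lattice, join = lcm (least common multiple).
gcd(2,97) = 1
lcm(2,97) = 2*97/gcd = 194/1 = 194


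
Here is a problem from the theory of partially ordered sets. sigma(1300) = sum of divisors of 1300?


sigma(n) = sum of divisors.
Divisors of 1300: [1, 2, 4, 5, 10, 13, 20, 25, 26, 50, 52, 65, 100, 130, 260, 325, 650, 1300]
Sum = 3038


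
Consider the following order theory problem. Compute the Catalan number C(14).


C(n) = C(2n, n) / (n+1).
C(28, 14) = 40116600
C(14) = 40116600 / 15 = 2674440


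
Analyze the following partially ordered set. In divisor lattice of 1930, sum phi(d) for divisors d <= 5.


Divisors of 1930 up to 5: [1, 2, 5]
phi values: [1, 1, 4]
Sum = 6


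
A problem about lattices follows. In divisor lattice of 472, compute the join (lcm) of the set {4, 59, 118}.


In a divisor lattice, join = lcm (least common multiple).
Compute lcm iteratively: start with first element, then lcm(current, next).
Elements: [4, 59, 118]
lcm(4,59) = 236
lcm(236,118) = 236
Final lcm = 236


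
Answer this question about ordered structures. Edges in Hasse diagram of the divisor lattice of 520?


A cover relation a -< b holds when a < b with no c strictly between.
Cover relations:
  1 -< 2
  1 -< 5
  1 -< 13
  2 -< 4
  2 -< 10
  2 -< 26
  4 -< 8
  4 -< 20
  ...20 more
Total: 28


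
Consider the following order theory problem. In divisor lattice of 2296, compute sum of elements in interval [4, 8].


Interval [4,8] in divisors of 2296: [4, 8]
Sum = 12


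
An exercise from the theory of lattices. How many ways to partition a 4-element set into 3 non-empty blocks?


S(n,k) = k*S(n-1,k) + S(n-1,k-1).
S(3,3) = 1, S(3,2) = 3
S(4,3) = 3*1 + 3 = 3 + 3
S(4,3) = 6


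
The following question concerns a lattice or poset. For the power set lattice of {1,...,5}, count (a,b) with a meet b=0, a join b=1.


Complement pair (a,b): a meet b = bottom, a join b = top.
Here: A intersect B = {} and A union B = {1,...,5}.
Pairs found: ({},{1,2,3,4,5}), ({1},{2,3,4,5}), ({2},{1,3,4,5}), ({3},{1,2,4,5}), ... (28 more)
Total ordered pairs: 32


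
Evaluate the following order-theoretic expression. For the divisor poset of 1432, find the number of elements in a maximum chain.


A chain is a totally ordered subset; we count the number of elements in a maximum chain.
Compute, for each element x, the size of the longest chain ending at x:
  1: 1
  2: 2
  179: 2
  4: 3
  8: 4
  358: 3
  ...
A maximum chain: 1 < 2 < 4 < 8 < 1432
Number of elements in the longest chain: 5


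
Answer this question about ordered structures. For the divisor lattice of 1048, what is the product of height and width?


Height = length of longest chain minus 1; width = size of largest antichain.
A maximum chain: 1 | 131 | 262 | 524 | 1048  (height 4).
A maximum antichain: {2, 131}  (width 2).
Product = 4 * 2 = 8


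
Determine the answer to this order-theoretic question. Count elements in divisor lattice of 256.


Divisors of 256: [1, 2, 4, 8, 16, 32, 64, 128, 256]
Count: 9


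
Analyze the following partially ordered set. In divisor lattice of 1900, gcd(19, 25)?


Meet=gcd.
gcd(19,25)=1


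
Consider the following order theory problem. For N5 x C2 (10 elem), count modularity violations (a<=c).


Modular law: if a <= c then a v (b ^ c) = (a v b) ^ c.
Check all triples (a,b,c) with a <= c among 10 elements.
  e.g. a=(a,0), b=(c,0), c=(b,0): lhs=(a,0) != rhs=(b,0)
  e.g. a=(a,0), b=(c,1), c=(b,0): lhs=(a,0) != rhs=(b,0)
Total violating triples: 6


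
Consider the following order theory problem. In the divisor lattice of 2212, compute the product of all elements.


Divisors of 2212: [1, 2, 4, 7, 14, 28, 79, 158, 316, 553, 1106, 2212]
Product = n^(d(n)/2) = 2212^(12/2)
Product = 117141487839601168384


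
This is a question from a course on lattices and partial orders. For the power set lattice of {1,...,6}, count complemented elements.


An element a is complemented if some b has a meet b = bottom, a join b = top.
every subset A has complement S\A, so all elements are complemented.
Complemented elements: {}, {1}, {2}, {3}, {4}, {5}, ... (58 more)
Count: 64


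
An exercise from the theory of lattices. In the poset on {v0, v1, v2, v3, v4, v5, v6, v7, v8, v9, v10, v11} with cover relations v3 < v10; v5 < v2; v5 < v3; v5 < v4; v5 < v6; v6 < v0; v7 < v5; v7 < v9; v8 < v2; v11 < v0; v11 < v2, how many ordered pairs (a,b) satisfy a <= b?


The order relation is {(a,b) : a <= b}, reflexive so it includes (a,a).
Examples: (v0,v0), (v1,v1), (v10,v10), (v11,v0), (v11,v11), ...
Total ordered pairs: 31


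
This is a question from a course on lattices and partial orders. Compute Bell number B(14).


B(n) = number of set partitions of an n-element set.
B(n) satisfies the recurrence: B(n+1) = sum_k C(n,k)*B(k).
B(14) = 190899322


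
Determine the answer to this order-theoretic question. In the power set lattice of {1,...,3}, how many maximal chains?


A maximal chain goes from the minimum element to a maximal element via cover relations.
Counting all min-to-max paths in the cover graph.
Total maximal chains: 6


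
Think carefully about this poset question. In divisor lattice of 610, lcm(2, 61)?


Join=lcm.
gcd(2,61)=1
lcm=122


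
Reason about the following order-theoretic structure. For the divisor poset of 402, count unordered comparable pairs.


A comparable pair {a,b} has a < b or b < a in the order.
Count unordered pairs where one element is strictly below the other.
Examples: {1,2}, {1,3}, {1,6}, {1,67}, ...
Total comparable pairs: 19


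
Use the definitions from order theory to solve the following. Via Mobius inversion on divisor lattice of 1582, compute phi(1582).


phi(n) = n * prod_{p|n} (1 - 1/p).
Prime divisors of 1582: [2, 7, 113]
phi(1582) = 1582 * (1 - 1/2) * (1 - 1/7) * (1 - 1/113)
phi(1582) = 672


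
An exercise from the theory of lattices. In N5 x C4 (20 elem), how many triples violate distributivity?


Distributive law: a ^ (b v c) = (a ^ b) v (a ^ c).
Check all 20^3 = 8000 ordered triples (a,b,c).
  e.g. a=(b,0), b=(a,0), c=(c,0): lhs=(b,0) != rhs=(a,0)
  e.g. a=(b,0), b=(a,0), c=(c,1): lhs=(b,0) != rhs=(a,0)
Total violating triples: 128


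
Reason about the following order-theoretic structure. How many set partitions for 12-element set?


B(n) = number of set partitions of an n-element set.
B(n) satisfies the recurrence: B(n+1) = sum_k C(n,k)*B(k).
B(12) = 4213597


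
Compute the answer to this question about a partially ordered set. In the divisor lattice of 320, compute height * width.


Height = length of longest chain minus 1; width = size of largest antichain.
A maximum chain: 1 | 5 | 10 | 20 | 40 | 80 | 160 | 320  (height 7).
A maximum antichain: {2, 5}  (width 2).
Product = 7 * 2 = 14


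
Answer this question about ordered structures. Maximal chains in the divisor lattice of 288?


A maximal chain goes from the minimum element to a maximal element via cover relations.
Counting all min-to-max paths in the cover graph.
Total maximal chains: 21


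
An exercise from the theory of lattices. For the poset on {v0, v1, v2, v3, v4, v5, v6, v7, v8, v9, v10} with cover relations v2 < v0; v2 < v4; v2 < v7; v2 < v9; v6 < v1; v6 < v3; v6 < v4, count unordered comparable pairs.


A comparable pair {a,b} has a < b or b < a in the order.
Count unordered pairs where one element is strictly below the other.
Examples: {v0,v2}, {v1,v6}, {v2,v4}, {v2,v7}, ...
Total comparable pairs: 7


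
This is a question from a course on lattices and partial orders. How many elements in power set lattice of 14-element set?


Power set = 2^n.
2^14 = 16384


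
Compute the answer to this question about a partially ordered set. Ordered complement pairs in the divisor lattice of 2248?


Complement pair (a,b): a meet b = bottom, a join b = top.
Here: gcd(a,b)=1 and lcm(a,b)=2248, i.e. a*b=2248 with a,b coprime.
Pairs found: (1,2248), (8,281), (281,8), (2248,1)
Total ordered pairs: 4


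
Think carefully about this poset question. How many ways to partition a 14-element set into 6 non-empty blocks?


S(n,k) = k*S(n-1,k) + S(n-1,k-1).
S(13,6) = 9321312, S(13,5) = 7508501
S(14,6) = 6*9321312 + 7508501 = 55927872 + 7508501
S(14,6) = 63436373


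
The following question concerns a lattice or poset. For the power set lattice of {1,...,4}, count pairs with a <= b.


The order relation is {(a,b) : a <= b}, reflexive so it includes (a,a).
Examples: ({},{}), ({},{1,2}), ({},{1,2,3}), ({},{1,2,3,4}), ({},{1,2,4}), ...
Total ordered pairs: 81


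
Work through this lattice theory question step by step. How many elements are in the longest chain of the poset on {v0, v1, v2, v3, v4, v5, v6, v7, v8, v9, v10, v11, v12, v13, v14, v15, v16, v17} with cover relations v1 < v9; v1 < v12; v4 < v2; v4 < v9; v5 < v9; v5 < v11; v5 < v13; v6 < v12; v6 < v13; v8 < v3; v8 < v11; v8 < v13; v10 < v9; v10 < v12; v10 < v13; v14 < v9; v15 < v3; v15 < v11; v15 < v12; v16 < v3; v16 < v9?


A chain is a totally ordered subset; we count the number of elements in a maximum chain.
Compute, for each element x, the size of the longest chain ending at x:
  v0: 1
  v1: 1
  v4: 1
  v5: 1
  v6: 1
  v7: 1
  ...
A maximum chain: v4 < v2
Number of elements in the longest chain: 2


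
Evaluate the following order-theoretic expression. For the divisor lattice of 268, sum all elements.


sigma(n) = sum of divisors.
Divisors of 268: [1, 2, 4, 67, 134, 268]
Sum = 476


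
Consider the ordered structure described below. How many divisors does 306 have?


Divisors of 306: [1, 2, 3, 6, 9, 17, 18, 34, 51, 102, 153, 306]
Count: 12


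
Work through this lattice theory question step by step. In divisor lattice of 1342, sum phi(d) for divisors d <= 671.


Divisors of 1342 up to 671: [1, 2, 11, 22, 61, 122, 671]
phi values: [1, 1, 10, 10, 60, 60, 600]
Sum = 742


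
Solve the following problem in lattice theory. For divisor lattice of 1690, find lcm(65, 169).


In a divisor lattice, join = lcm (least common multiple).
Compute lcm iteratively: start with first element, then lcm(current, next).
Elements: [65, 169]
lcm(65,169) = 845
Final lcm = 845


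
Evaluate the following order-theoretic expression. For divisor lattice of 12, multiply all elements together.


Divisors of 12: [1, 2, 3, 4, 6, 12]
Product = n^(d(n)/2) = 12^(6/2)
Product = 1728


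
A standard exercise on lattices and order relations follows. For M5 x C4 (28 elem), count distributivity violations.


Distributive law: a ^ (b v c) = (a ^ b) v (a ^ c).
Check all 28^3 = 21952 ordered triples (a,b,c).
  e.g. a=(a1,0), b=(a2,0), c=(a3,0): lhs=(a1,0) != rhs=(0,0)
  e.g. a=(a1,0), b=(a2,0), c=(a3,1): lhs=(a1,0) != rhs=(0,0)
Total violating triples: 3840


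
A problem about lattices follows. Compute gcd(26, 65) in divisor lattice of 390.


In a divisor lattice, meet = gcd (greatest common divisor).
By Euclidean algorithm or factoring: gcd(26,65) = 13


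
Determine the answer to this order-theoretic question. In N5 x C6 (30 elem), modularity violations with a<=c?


Modular law: if a <= c then a v (b ^ c) = (a v b) ^ c.
Check all triples (a,b,c) with a <= c among 30 elements.
  e.g. a=(a,0), b=(c,0), c=(b,0): lhs=(a,0) != rhs=(b,0)
  e.g. a=(a,0), b=(c,1), c=(b,0): lhs=(a,0) != rhs=(b,0)
Total violating triples: 126


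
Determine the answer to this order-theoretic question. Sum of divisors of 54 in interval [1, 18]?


Interval [1,18] in divisors of 54: [1, 2, 3, 6, 9, 18]
Sum = 39


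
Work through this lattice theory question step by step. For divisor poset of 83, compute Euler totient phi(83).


phi(n) = n * prod_{p|n} (1 - 1/p).
Prime divisors of 83: [83]
phi(83) = 83 * (1 - 1/83)
phi(83) = 82


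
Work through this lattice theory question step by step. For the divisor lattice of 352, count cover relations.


A cover relation a -< b holds when a < b with no c strictly between.
Cover relations:
  1 -< 2
  1 -< 11
  2 -< 4
  2 -< 22
  4 -< 8
  4 -< 44
  8 -< 16
  8 -< 88
  ...8 more
Total: 16


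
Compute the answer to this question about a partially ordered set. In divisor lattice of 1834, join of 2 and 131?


In a divisor lattice, join = lcm (least common multiple).
gcd(2,131) = 1
lcm(2,131) = 2*131/gcd = 262/1 = 262


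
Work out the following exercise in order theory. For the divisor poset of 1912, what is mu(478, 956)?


In a divisor lattice, mu(a,b) = mu(b/a) where mu is the classical Mobius function.
b/a = 956/478 = 2
Prime factorization of 2: primes [2]
2 is squarefree with 1 prime factor(s), so mu(2) = (-1)^1 = -1


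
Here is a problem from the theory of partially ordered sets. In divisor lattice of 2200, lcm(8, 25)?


Join=lcm.
gcd(8,25)=1
lcm=200


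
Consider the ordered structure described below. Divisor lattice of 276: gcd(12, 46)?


Meet=gcd.
gcd(12,46)=2


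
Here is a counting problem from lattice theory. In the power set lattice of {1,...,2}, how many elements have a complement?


An element a is complemented if some b has a meet b = bottom, a join b = top.
every subset A has complement S\A, so all elements are complemented.
Complemented elements: {}, {1}, {2}, {1,2}
Count: 4


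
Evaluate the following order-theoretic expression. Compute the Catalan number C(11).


C(n) = C(2n, n) / (n+1).
C(22, 11) = 705432
C(11) = 705432 / 12 = 58786


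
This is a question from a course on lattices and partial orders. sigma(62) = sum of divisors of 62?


sigma(n) = sum of divisors.
Divisors of 62: [1, 2, 31, 62]
Sum = 96


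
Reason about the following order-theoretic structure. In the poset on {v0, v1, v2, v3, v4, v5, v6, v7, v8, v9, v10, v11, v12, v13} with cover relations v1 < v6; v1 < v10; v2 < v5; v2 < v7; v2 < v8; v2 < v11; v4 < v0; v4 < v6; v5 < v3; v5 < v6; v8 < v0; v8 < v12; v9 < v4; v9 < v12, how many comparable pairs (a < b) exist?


A comparable pair {a,b} has a < b or b < a in the order.
Count unordered pairs where one element is strictly below the other.
Examples: {v0,v2}, {v0,v4}, {v0,v8}, {v0,v9}, ...
Total comparable pairs: 20


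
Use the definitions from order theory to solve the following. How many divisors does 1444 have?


Divisors of 1444: [1, 2, 4, 19, 38, 76, 361, 722, 1444]
Count: 9


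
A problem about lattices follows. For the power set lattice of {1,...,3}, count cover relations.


A cover relation a -< b holds when a < b with no c strictly between.
Cover relations:
  {} -< {1}
  {} -< {2}
  {} -< {3}
  {1} -< {1,2}
  {1} -< {1,3}
  {2} -< {1,2}
  {2} -< {2,3}
  {3} -< {1,3}
  ...4 more
Total: 12


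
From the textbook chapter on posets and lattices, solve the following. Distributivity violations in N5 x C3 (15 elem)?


Distributive law: a ^ (b v c) = (a ^ b) v (a ^ c).
Check all 15^3 = 3375 ordered triples (a,b,c).
  e.g. a=(b,0), b=(a,0), c=(c,0): lhs=(b,0) != rhs=(a,0)
  e.g. a=(b,0), b=(a,0), c=(c,1): lhs=(b,0) != rhs=(a,0)
Total violating triples: 54
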